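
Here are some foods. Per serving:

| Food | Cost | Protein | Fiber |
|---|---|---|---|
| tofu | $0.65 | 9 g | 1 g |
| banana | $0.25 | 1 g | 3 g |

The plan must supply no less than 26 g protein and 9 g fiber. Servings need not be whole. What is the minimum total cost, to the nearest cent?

$2.25

Compare the cost at each extreme point of the feasible region.
tofu only: max(26/9, 9/1) = 9 servings → $5.85.
banana only: max(26/1, 9/3) = 26 servings → $6.50.
tofu + banana with both tight: 2.654 servings and 2.115 servings → $2.25.
The minimum over all feasible corners is $2.25.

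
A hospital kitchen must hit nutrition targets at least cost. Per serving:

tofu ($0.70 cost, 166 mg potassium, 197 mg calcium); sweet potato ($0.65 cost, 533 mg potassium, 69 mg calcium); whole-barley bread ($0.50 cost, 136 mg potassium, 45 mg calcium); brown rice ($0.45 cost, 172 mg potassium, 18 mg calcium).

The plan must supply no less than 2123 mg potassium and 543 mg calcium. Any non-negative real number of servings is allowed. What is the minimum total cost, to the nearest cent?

$3.35

Minimising a linear cost over {potassium ≥ 2123, calcium ≥ 543, servings ≥ 0} — the optimum is at a vertex, using one or two foods.
tofu only: max(2123/166, 543/197) = 12.79 servings → $8.95.
sweet potato only: max(2123/533, 543/69) = 7.87 servings → $5.12.
whole-barley bread only: max(2123/136, 543/45) = 15.61 servings → $7.81.
brown rice only: max(2123/172, 543/18) = 30.17 servings → $13.57.
tofu + sweet potato with both tight: 1.528 servings and 3.507 servings → $3.35.
tofu + whole-barley bread: the both-tight solution has a negative serving — not a feasible corner.
tofu + brown rice with both tight: 1.786 servings and 10.62 servings → $6.03.
sweet potato + whole-barley bread with both tight: 1.485 servings and 9.789 servings → $5.86.
sweet potato + brown rice with both targets exact would need a negative amount; discard.
whole-barley bread + brown rice with both tight: 10.43 servings and 4.098 servings → $7.06.
So the least-cost plan costs $3.35.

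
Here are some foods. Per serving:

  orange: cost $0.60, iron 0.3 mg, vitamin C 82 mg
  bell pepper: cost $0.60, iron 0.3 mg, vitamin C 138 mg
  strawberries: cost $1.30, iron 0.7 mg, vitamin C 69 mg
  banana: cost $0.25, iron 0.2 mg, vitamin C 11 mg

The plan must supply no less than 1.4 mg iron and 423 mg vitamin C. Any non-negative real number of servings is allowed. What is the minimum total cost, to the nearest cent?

$2.39

Compare the cost at each extreme point of the feasible region.
orange only: max(1.4/0.3, 423/82) = 5.159 servings → $3.10.
bell pepper only: max(1.4/0.3, 423/138) = 4.667 servings → $2.80.
strawberries only: max(1.4/0.7, 423/69) = 6.13 servings → $7.97.
banana only: max(1.4/0.2, 423/11) = 38.45 servings → $9.61.
orange + bell pepper with both tight: 3.946 servings and 0.7202 servings → $2.80.
orange + strawberries with both targets exact would need a negative amount; discard.
orange + banana: intersection lies outside the first quadrant.
bell pepper + strawberries with both tight: 2.628 servings and 0.8735 servings → $2.71.
bell pepper + banana with both tight: 2.848 servings and 2.728 servings → $2.39.
strawberries + banana with both targets exact would need a negative amount; discard.
The minimum over all feasible corners is $2.39.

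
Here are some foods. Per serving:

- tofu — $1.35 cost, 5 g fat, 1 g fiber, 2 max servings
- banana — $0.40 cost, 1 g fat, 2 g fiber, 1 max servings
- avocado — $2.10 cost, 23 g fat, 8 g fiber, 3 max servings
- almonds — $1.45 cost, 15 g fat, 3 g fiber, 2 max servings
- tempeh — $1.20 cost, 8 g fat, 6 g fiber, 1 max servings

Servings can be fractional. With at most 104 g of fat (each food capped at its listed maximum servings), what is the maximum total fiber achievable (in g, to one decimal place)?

37.2 g

Fiber per g fat: banana 2, tempeh 0.75, avocado 0.3478, tofu 0.2, almonds 0.2.
Take 1 serving of banana: uses 1 g fat, +2.0 g fiber (running total 2.0 g).
Take 1 serving of tempeh: uses 8 g fat, +6.0 g fiber (running total 8.0 g).
Take 3 servings of avocado: uses 69 g fat, +24.0 g fiber (running total 32.0 g).
Take 2 servings of tofu: uses 10 g fat, +2.0 g fiber (running total 34.0 g).
Take 1.067 servings of almonds: uses 16 g fat, +3.2 g fiber (running total 37.2 g).
Greedy by best ratio exhausts the fat allowance optimally: 37.2 g.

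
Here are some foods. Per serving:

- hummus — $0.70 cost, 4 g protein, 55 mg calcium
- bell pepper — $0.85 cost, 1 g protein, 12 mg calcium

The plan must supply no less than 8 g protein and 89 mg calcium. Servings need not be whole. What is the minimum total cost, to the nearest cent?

Two binding constraints pin down two serving amounts, so the optimal mix uses at most two foods. The candidates are each food alone (scaled to the tighter of protein/calcium) and each pair with both constraints tight.
hummus only: max(8/4, 89/55) = 2 servings → $1.40.
bell pepper only: max(8/1, 89/12) = 8 servings → $6.80.
hummus + bell pepper: the both-tight solution has a negative serving — not a feasible corner.
The minimum over all feasible corners is $1.40.

$1.40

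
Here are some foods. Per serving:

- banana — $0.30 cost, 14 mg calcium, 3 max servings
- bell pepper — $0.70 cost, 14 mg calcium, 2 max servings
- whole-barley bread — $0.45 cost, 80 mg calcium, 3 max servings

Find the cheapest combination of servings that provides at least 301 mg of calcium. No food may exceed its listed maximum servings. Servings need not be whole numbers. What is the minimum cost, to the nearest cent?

Cost per mg of calcium: whole-barley bread $0.0056, banana $0.0214, bell pepper $0.0500.
Take 3 servings of whole-barley bread: +240.0 mg calcium for $1.35 (total $1.35, still need 61.0 mg).
Take 3 servings of banana: +42.0 mg calcium for $0.90 (total $2.25, still need 19.0 mg).
Take 1.357 servings of bell pepper: +19.0 mg calcium for $0.95 (total $3.20, still need 0.0 mg).
Filling from the cheapest source first is optimal under one linear minimum: $3.20.

$3.20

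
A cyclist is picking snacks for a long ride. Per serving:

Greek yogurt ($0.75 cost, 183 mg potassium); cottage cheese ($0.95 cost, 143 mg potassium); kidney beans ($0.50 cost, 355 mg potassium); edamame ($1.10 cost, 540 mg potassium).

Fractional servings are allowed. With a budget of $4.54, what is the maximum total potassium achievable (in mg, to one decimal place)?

Potassium per dollar: kidney beans 710, edamame 490.9, Greek yogurt 244, cottage cheese 150.5.
With no serving limits, spend the whole cost allowance on kidney beans: $4.54 / $0.50 × 355 mg = 3223.4 mg.

3223.4 mg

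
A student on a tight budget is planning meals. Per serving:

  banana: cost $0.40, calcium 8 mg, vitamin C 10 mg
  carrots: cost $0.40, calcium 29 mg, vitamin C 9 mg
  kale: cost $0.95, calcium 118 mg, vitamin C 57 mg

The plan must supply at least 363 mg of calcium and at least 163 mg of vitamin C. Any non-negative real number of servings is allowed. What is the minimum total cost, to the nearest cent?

$2.92

banana only: max(363/8, 163/10) = 45.38 servings → $18.15.
carrots only: max(363/29, 163/9) = 18.11 servings → $7.24.
kale only: max(363/118, 163/57) = 3.076 servings → $2.92.
banana + carrots with both tight: 6.697 servings and 10.67 servings → $6.95.
banana + kale: intersection lies outside the first quadrant.
carrots + kale with both tight: 2.465 servings and 2.47 servings → $3.33.
So the least-cost plan costs $2.92.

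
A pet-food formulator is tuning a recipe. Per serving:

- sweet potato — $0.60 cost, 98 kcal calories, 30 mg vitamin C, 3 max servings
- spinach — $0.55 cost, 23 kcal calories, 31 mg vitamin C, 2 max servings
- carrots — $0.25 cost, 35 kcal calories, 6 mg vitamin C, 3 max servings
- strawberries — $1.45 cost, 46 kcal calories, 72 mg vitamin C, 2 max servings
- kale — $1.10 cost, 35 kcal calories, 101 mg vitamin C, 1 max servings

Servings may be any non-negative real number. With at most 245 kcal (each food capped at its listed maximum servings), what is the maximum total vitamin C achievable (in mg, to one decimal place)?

329.0 mg

Vitamin C per kcal: kale 2.886, strawberries 1.565, spinach 1.348, sweet potato 0.3061, carrots 0.1714.
Take 1 serving of kale: uses 35 kcal, +101.0 mg vitamin C (running total 101.0 mg).
Take 2 servings of strawberries: uses 92 kcal, +144.0 mg vitamin C (running total 245.0 mg).
Take 2 servings of spinach: uses 46 kcal, +62.0 mg vitamin C (running total 307.0 mg).
Take 0.7347 servings of sweet potato: uses 72 kcal, +22.0 mg vitamin C (running total 329.0 mg).
Greedy by best ratio exhausts the calories allowance optimally: 329.0 mg.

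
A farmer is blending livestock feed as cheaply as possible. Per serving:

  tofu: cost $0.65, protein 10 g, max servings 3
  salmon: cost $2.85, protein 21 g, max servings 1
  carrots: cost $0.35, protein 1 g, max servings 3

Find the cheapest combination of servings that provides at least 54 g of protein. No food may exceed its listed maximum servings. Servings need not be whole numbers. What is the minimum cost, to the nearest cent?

$5.85

Cost per g of protein: tofu $0.0650, salmon $0.1357, carrots $0.3500.
Take 3 servings of tofu: +30.0 g protein for $1.95 (total $1.95, still need 24.0 g).
Take 1 serving of salmon: +21.0 g protein for $2.85 (total $4.80, still need 3.0 g).
Take 3 servings of carrots: +3.0 g protein for $1.05 (total $5.85, still need 0.0 g).
Filling from the cheapest source first is optimal under one linear minimum: $5.85.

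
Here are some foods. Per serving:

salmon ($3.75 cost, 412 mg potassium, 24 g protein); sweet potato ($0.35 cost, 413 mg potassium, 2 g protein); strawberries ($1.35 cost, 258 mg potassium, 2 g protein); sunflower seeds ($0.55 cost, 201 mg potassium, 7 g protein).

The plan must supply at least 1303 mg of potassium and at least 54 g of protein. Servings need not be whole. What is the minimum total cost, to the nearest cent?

salmon only: max(1303/412, 54/24) = 3.163 servings → $11.86.
sweet potato only: max(1303/413, 54/2) = 27 servings → $9.45.
strawberries only: max(1303/258, 54/2) = 27 servings → $36.45.
sunflower seeds only: max(1303/201, 54/7) = 7.714 servings → $4.24.
salmon + sweet potato with both tight: 2.167 servings and 0.993 servings → $8.47.
salmon + strawberries with both tight: 2.11 servings and 1.681 servings → $10.18.
salmon + sunflower seeds with both tight: 0.8933 servings and 4.652 servings → $5.91.
sweet potato + strawberries: the both-tight solution has a negative serving — not a feasible corner.
sweet potato + sunflower seeds: the both-tight solution has a negative serving — not a feasible corner.
strawberries + sunflower seeds: intersection lies outside the first quadrant.
The minimum over all feasible corners is $4.24.

$4.24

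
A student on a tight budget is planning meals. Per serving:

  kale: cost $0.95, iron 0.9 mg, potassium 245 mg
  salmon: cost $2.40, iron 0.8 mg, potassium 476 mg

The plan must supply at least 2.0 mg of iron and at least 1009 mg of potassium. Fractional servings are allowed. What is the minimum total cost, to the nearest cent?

$3.91

Two binding constraints pin down two serving amounts, so the optimal mix uses at most two foods. The candidates are each food alone (scaled to the tighter of iron/potassium) and each pair with both constraints tight.
kale only: max(2.0/0.9, 1009/245) = 4.118 servings → $3.91.
salmon only: max(2.0/0.8, 1009/476) = 2.5 servings → $6.00.
kale + salmon with both tight: 0.6231 servings and 1.799 servings → $4.91.
Cheapest feasible corner: $3.91.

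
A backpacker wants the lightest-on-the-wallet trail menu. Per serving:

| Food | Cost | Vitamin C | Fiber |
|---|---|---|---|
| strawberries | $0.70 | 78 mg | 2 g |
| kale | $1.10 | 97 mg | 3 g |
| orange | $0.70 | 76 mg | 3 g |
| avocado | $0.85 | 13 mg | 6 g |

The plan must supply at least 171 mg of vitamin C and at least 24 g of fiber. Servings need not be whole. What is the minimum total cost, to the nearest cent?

$3.87

strawberries only: max(171/78, 24/2) = 12 servings → $8.40.
kale only: max(171/97, 24/3) = 8 servings → $8.80.
orange only: max(171/76, 24/3) = 8 servings → $5.60.
avocado only: max(171/13, 24/6) = 13.15 servings → $11.18.
strawberries + kale: the both-tight solution has a negative serving — not a feasible corner.
strawberries + orange with both targets exact would need a negative amount; discard.
strawberries + avocado with both tight: 1.615 servings and 3.462 servings → $4.07.
kale + orange with both targets exact would need a negative amount; discard.
kale + avocado with both tight: 1.315 servings and 3.343 servings → $4.29.
orange + avocado with both tight: 1.712 servings and 3.144 servings → $3.87.
Cheapest feasible corner: $3.87.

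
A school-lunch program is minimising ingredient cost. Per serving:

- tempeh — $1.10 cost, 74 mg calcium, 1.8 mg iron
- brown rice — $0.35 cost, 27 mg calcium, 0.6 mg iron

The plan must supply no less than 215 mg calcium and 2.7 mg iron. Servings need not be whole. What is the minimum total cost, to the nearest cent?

$2.79

With two linear requirements the optimum uses one or two foods; enumerate the corners.
tempeh only: max(215/74, 2.7/1.8) = 2.905 servings → $3.20.
brown rice only: max(215/27, 2.7/0.6) = 7.963 servings → $2.79.
tempeh + brown rice: the both-tight solution has a negative serving — not a feasible corner.
The minimum over all feasible corners is $2.79.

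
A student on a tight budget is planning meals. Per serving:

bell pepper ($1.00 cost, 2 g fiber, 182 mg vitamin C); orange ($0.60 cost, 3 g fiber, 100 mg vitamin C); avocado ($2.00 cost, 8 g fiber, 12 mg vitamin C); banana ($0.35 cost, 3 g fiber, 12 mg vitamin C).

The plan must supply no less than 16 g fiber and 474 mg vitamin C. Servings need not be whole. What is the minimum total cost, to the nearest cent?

With two linear requirements the optimum uses one or two foods; enumerate the corners.
bell pepper only: max(16/2, 474/182) = 8 servings → $8.00.
orange only: max(16/3, 474/100) = 5.333 servings → $3.20.
avocado only: max(16/8, 474/12) = 39.5 servings → $79.00.
banana only: max(16/3, 474/12) = 39.5 servings → $13.82.
bell pepper + orange: intersection lies outside the first quadrant.
bell pepper + avocado with both tight: 2.514 servings and 1.372 servings → $5.26.
bell pepper + banana with both tight: 2.356 servings and 3.762 servings → $3.67.
orange + avocado with both tight: 4.712 servings and 0.233 servings → $3.29.
orange + banana with both tight: 4.659 servings and 0.6742 servings → $3.03.
avocado + banana with both targets exact would need a negative amount; discard.
Cheapest feasible corner: $3.03.

$3.03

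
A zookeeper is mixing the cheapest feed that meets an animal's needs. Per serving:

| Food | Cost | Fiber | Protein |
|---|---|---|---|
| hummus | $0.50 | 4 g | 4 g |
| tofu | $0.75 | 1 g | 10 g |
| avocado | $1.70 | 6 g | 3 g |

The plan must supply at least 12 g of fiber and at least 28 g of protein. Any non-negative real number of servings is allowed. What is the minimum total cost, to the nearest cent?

$2.61

An LP optimum is at a vertex; with two nutrient constraints at most two foods are used. Check each candidate.
hummus only: max(12/4, 28/4) = 7 servings → $3.50.
tofu only: max(12/1, 28/10) = 12 servings → $9.00.
avocado only: max(12/6, 28/3) = 9.333 servings → $15.87.
hummus + tofu with both tight: 2.556 servings and 1.778 servings → $2.61.
hummus + avocado with both targets exact would need a negative amount; discard.
tofu + avocado with both tight: 2.316 servings and 1.614 servings → $4.48.
The minimum over all feasible corners is $2.61.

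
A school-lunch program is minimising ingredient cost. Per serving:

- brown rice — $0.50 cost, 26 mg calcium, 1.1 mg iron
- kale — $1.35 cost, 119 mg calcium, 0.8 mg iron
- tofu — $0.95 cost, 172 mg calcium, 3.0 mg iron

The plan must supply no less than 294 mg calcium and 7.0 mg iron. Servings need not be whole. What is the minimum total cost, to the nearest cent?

$2.22

Compare the cost at each extreme point of the feasible region.
brown rice only: max(294/26, 7.0/1.1) = 11.31 servings → $5.65.
kale only: max(294/119, 7.0/0.8) = 8.75 servings → $11.81.
tofu only: max(294/172, 7.0/3.0) = 2.333 servings → $2.22.
brown rice + kale with both tight: 5.43 servings and 1.284 servings → $4.45.
brown rice + tofu with both tight: 2.896 servings and 1.272 servings → $2.66.
kale + tofu with both targets exact would need a negative amount; discard.
Cheapest feasible corner: $2.22.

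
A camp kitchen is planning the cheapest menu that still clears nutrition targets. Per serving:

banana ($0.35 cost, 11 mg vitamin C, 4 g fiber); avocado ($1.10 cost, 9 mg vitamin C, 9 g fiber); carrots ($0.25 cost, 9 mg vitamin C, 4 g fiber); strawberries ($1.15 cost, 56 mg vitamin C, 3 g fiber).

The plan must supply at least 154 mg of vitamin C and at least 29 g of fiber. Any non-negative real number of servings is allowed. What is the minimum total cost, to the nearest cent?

$3.55

This is a tiny linear program; its minimum lies at a vertex of the feasible set. List the vertices and price them.
banana only: max(154/11, 29/4) = 14 servings → $4.90.
avocado only: max(154/9, 29/9) = 17.11 servings → $18.82.
carrots only: max(154/9, 29/4) = 17.11 servings → $4.28.
strawberries only: max(154/56, 29/3) = 9.667 servings → $11.12.
banana + avocado: the both-tight solution has a negative serving — not a feasible corner.
banana + carrots: the both-tight solution has a negative serving — not a feasible corner.
banana + strawberries with both tight: 6.084 servings and 1.555 servings → $3.92.
avocado + carrots: the both-tight solution has a negative serving — not a feasible corner.
avocado + strawberries with both tight: 2.436 servings and 2.358 servings → $5.39.
carrots + strawberries with both tight: 5.898 servings and 1.802 servings → $3.55.
So the least-cost plan costs $3.55.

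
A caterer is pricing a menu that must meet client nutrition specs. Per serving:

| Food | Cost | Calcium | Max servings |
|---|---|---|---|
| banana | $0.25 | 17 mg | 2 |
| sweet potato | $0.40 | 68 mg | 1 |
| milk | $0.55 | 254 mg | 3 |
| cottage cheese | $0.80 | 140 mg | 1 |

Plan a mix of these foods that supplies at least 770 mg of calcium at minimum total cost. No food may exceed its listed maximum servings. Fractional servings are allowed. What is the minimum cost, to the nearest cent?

$1.70

Cost per mg of calcium: milk $0.0022, cottage cheese $0.0057, sweet potato $0.0059, banana $0.0147.
Take 3 servings of milk: +762.0 mg calcium for $1.65 (total $1.65, still need 8.0 mg).
Take 0.05714 servings of cottage cheese: +8.0 mg calcium for $0.05 (total $1.70, still need 0.0 mg).
Filling from the cheapest source first is optimal under one linear minimum: $1.70.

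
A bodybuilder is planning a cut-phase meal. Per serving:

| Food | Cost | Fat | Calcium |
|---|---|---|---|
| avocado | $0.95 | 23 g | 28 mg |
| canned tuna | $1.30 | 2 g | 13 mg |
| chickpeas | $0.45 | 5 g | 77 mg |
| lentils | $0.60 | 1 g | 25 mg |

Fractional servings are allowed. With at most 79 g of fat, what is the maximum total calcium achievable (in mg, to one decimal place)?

1975.0 mg

Calcium per g fat: lentils 25, chickpeas 15.4, canned tuna 6.5, avocado 1.217.
With no serving limits, spend the whole fat allowance on lentils: 79 g / 1 g × 25 mg = 1975.0 mg.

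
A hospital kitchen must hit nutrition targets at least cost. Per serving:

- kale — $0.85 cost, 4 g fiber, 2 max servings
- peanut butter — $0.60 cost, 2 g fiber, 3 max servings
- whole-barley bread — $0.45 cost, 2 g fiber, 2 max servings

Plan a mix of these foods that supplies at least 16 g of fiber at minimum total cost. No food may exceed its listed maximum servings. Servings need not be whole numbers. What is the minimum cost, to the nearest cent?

$3.80

Cost per g of fiber: kale $0.2125, whole-barley bread $0.2250, peanut butter $0.3000.
Take 2 servings of kale: +8.0 g fiber for $1.70 (total $1.70, still need 8.0 g).
Take 2 servings of whole-barley bread: +4.0 g fiber for $0.90 (total $2.60, still need 4.0 g).
Take 2 servings of peanut butter: +4.0 g fiber for $1.20 (total $3.80, still need 0.0 g).
Filling from the cheapest source first is optimal under one linear minimum: $3.80.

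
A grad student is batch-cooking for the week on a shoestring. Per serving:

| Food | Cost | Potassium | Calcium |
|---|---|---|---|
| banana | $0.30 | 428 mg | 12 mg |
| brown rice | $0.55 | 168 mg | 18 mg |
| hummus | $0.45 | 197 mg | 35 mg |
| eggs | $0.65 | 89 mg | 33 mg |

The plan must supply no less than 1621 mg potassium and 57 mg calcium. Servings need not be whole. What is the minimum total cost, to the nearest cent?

A basic optimal solution has at most two foods positive. Try each food alone and each pair with both targets met exactly.
banana only: max(1621/428, 57/12) = 4.75 servings → $1.43.
brown rice only: max(1621/168, 57/18) = 9.649 servings → $5.31.
hummus only: max(1621/197, 57/35) = 8.228 servings → $3.70.
eggs only: max(1621/89, 57/33) = 18.21 servings → $11.84.
banana + brown rice with both tight: 3.446 servings and 0.8692 servings → $1.51.
banana + hummus with both tight: 3.607 servings and 0.3919 servings → $1.26.
banana + eggs with both tight: 3.709 servings and 0.3787 servings → $1.36.
brown rice + hummus: the both-tight solution has a negative serving — not a feasible corner.
brown rice + eggs: the both-tight solution has a negative serving — not a feasible corner.
hummus + eggs: the both-tight solution has a negative serving — not a feasible corner.
The minimum over all feasible corners is $1.26.

$1.26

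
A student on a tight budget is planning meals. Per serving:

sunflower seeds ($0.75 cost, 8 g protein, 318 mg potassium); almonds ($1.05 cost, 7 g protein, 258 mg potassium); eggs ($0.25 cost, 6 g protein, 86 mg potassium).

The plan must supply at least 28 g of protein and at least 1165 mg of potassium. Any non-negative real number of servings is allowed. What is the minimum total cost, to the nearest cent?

$2.75

The cheapest plan sits at a corner of the feasible region — with two constraints it uses at most two foods.
sunflower seeds only: max(28/8, 1165/318) = 3.664 servings → $2.75.
almonds only: max(28/7, 1165/258) = 4.516 servings → $4.74.
eggs only: max(28/6, 1165/86) = 13.55 servings → $3.39.
sunflower seeds + almonds with both targets exact would need a negative amount; discard.
sunflower seeds + eggs: the both-tight solution has a negative serving — not a feasible corner.
almonds + eggs: intersection lies outside the first quadrant.
The minimum over all feasible corners is $2.75.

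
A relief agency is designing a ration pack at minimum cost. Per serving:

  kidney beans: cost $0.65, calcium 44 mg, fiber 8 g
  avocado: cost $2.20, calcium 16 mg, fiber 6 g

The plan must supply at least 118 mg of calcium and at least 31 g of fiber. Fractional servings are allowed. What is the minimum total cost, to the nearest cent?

Minimising a linear cost over {calcium ≥ 118, fiber ≥ 31, servings ≥ 0} — the optimum is at a vertex, using one or two foods.
kidney beans only: max(118/44, 31/8) = 3.875 servings → $2.52.
avocado only: max(118/16, 31/6) = 7.375 servings → $16.23.
kidney beans + avocado with both tight: 1.559 servings and 3.088 servings → $7.81.
Cheapest feasible corner: $2.52.

$2.52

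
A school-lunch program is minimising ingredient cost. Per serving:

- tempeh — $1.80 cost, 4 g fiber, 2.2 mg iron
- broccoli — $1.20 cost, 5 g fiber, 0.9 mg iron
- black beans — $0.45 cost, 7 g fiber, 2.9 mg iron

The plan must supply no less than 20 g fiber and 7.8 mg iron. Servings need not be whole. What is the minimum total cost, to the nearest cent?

With two linear requirements the optimum uses one or two foods; enumerate the corners.
tempeh only: max(20/4, 7.8/2.2) = 5 servings → $9.00.
broccoli only: max(20/5, 7.8/0.9) = 8.667 servings → $10.40.
black beans only: max(20/7, 7.8/2.9) = 2.857 servings → $1.29.
tempeh + broccoli with both tight: 2.838 servings and 1.73 servings → $7.18.
tempeh + black beans: intersection lies outside the first quadrant.
broccoli + black beans with both tight: 0.4146 servings and 2.561 servings → $1.65.
So the least-cost plan costs $1.29.

$1.29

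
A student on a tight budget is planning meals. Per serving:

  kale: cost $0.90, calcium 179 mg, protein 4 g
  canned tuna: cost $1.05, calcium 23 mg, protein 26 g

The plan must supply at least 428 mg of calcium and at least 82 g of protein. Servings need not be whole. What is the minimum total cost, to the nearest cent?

kale only: max(428/179, 82/4) = 20.5 servings → $18.45.
canned tuna only: max(428/23, 82/26) = 18.61 servings → $19.54.
kale + canned tuna with both tight: 2.026 servings and 2.842 servings → $4.81.
The minimum over all feasible corners is $4.81.

$4.81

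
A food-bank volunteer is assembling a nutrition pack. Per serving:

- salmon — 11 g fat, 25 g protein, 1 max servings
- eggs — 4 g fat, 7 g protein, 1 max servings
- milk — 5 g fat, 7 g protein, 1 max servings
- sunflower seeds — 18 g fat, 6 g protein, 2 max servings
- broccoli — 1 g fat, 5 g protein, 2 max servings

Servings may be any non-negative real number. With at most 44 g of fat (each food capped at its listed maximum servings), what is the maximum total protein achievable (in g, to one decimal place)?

56.3 g

Protein per g fat: broccoli 5, salmon 2.273, eggs 1.75, milk 1.4, sunflower seeds 0.3333.
Take 2 servings of broccoli: uses 2 g fat, +10.0 g protein (running total 10.0 g).
Take 1 serving of salmon: uses 11 g fat, +25.0 g protein (running total 35.0 g).
Take 1 serving of eggs: uses 4 g fat, +7.0 g protein (running total 42.0 g).
Take 1 serving of milk: uses 5 g fat, +7.0 g protein (running total 49.0 g).
Take 1.222 servings of sunflower seeds: uses 22 g fat, +7.3 g protein (running total 56.3 g).
Filling greedily by protein-per-g fat is optimal for one linear limit, giving 56.3 g.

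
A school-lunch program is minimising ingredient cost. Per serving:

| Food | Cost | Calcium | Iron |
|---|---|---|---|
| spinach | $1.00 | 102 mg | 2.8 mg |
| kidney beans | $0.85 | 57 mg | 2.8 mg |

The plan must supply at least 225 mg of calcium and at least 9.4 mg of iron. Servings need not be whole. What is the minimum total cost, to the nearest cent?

$2.97

An LP optimum is at a vertex; with two nutrient constraints at most two foods are used. Check each candidate.
spinach only: max(225/102, 9.4/2.8) = 3.357 servings → $3.36.
kidney beans only: max(225/57, 9.4/2.8) = 3.947 servings → $3.36.
spinach + kidney beans with both tight: 0.7476 servings and 2.61 servings → $2.97.
So the least-cost plan costs $2.97.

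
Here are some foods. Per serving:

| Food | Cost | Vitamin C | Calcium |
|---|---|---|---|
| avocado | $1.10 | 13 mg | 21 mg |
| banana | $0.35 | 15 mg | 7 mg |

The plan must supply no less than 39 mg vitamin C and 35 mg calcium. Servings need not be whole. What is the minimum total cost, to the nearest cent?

With two linear requirements the optimum uses one or two foods; enumerate the corners.
avocado only: max(39/13, 35/21) = 3 servings → $3.30.
banana only: max(39/15, 35/7) = 5 servings → $1.75.
avocado + banana with both tight: 1.125 servings and 1.625 servings → $1.81.
So the least-cost plan costs $1.75.

$1.75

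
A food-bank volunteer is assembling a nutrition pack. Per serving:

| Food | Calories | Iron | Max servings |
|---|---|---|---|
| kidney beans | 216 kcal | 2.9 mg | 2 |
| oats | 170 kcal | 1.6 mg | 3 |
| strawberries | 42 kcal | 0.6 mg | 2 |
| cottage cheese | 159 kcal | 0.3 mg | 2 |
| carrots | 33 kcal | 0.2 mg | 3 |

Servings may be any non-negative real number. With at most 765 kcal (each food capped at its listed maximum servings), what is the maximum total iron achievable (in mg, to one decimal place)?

9.3 mg

Iron per kcal: strawberries 0.01429, kidney beans 0.01343, oats 0.009412, carrots 0.006061, cottage cheese 0.001887.
Take 2 servings of strawberries: uses 84 kcal, +1.2 mg iron (running total 1.2 mg).
Take 2 servings of kidney beans: uses 432 kcal, +5.8 mg iron (running total 7.0 mg).
Take 1.465 servings of oats: uses 249 kcal, +2.3 mg iron (running total 9.3 mg).
Greedy by best ratio exhausts the calories allowance optimally: 9.3 mg.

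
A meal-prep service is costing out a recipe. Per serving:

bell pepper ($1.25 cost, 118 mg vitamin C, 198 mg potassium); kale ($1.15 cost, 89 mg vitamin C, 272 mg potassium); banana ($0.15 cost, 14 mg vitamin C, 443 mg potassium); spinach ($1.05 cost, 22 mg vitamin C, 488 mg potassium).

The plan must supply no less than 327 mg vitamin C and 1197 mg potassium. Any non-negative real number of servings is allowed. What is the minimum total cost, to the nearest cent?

$3.47

For a min-cost LP with two ≥-constraints, a basic feasible solution has at most two positive variables.
bell pepper only: max(327/118, 1197/198) = 6.045 servings → $7.56.
kale only: max(327/89, 1197/272) = 4.401 servings → $5.06.
banana only: max(327/14, 1197/443) = 23.36 servings → $3.50.
spinach only: max(327/22, 1197/488) = 14.86 servings → $15.61.
bell pepper + kale: intersection lies outside the first quadrant.
bell pepper + banana with both tight: 2.588 servings and 1.545 servings → $3.47.
bell pepper + spinach with both tight: 2.503 servings and 1.437 servings → $4.64.
kale + banana with both tight: 3.596 servings and 0.4938 servings → $4.21.
kale + spinach with both tight: 3.558 servings and 0.4697 servings → $4.58.
banana + spinach with both targets exact would need a negative amount; discard.
The minimum over all feasible corners is $3.47.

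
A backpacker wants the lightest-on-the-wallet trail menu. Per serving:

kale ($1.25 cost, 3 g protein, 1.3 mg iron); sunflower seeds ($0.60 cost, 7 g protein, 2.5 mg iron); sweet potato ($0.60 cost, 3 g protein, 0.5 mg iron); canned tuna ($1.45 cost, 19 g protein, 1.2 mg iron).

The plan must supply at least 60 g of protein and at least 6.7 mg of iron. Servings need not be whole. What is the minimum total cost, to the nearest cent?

$4.67

kale only: max(60/3, 6.7/1.3) = 20 servings → $25.00.
sunflower seeds only: max(60/7, 6.7/2.5) = 8.571 servings → $5.14.
sweet potato only: max(60/3, 6.7/0.5) = 20 servings → $12.00.
canned tuna only: max(60/19, 6.7/1.2) = 5.583 servings → $8.10.
kale + sunflower seeds: intersection lies outside the first quadrant.
kale + sweet potato with both targets exact would need a negative amount; discard.
kale + canned tuna with both tight: 2.621 servings and 2.744 servings → $7.25.
sunflower seeds + sweet potato: intersection lies outside the first quadrant.
sunflower seeds + canned tuna with both tight: 1.414 servings and 2.637 servings → $4.67.
sweet potato + canned tuna with both tight: 9.373 servings and 1.678 servings → $8.06.
So the least-cost plan costs $4.67.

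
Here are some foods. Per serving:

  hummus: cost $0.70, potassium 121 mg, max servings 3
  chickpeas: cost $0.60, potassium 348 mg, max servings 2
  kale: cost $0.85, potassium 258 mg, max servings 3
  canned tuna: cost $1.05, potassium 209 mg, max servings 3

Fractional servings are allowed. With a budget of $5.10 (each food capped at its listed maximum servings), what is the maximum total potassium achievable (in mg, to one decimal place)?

Potassium per dollar: chickpeas 580, kale 303.5, canned tuna 199, hummus 172.9.
Take 2 servings of chickpeas: spends $1.20, +696.0 mg potassium (running total 696.0 mg).
Take 3 servings of kale: spends $2.55, +774.0 mg potassium (running total 1470.0 mg).
Take 1.286 servings of canned tuna: spends $1.35, +268.7 mg potassium (running total 1738.7 mg).
Greedy by best ratio exhausts the cost allowance optimally: 1738.7 mg.

1738.7 mg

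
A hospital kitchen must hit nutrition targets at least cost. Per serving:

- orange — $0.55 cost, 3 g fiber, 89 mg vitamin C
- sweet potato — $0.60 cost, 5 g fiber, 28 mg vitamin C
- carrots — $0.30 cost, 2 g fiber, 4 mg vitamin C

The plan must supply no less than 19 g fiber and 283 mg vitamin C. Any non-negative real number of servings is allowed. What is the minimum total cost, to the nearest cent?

For a min-cost LP with two ≥-constraints, a basic feasible solution has at most two positive variables.
orange only: max(19/3, 283/89) = 6.333 servings → $3.48.
sweet potato only: max(19/5, 283/28) = 10.11 servings → $6.06.
carrots only: max(19/2, 283/4) = 70.75 servings → $21.23.
orange + sweet potato with both tight: 2.446 servings and 2.332 servings → $2.74.
orange + carrots with both tight: 2.952 servings and 5.072 servings → $3.15.
sweet potato + carrots: intersection lies outside the first quadrant.
Cheapest feasible corner: $2.74.

$2.74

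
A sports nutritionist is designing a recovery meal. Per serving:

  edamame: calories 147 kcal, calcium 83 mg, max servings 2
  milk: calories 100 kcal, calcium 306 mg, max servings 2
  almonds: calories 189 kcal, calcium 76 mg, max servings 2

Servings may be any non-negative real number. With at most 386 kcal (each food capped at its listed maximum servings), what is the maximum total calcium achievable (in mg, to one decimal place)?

717.0 mg

Calcium per kcal: milk 3.06, edamame 0.5646, almonds 0.4021.
Take 2 servings of milk: uses 200 kcal, +612.0 mg calcium (running total 612.0 mg).
Take 1.265 servings of edamame: uses 186 kcal, +105.0 mg calcium (running total 717.0 mg).
Filling greedily by calcium-per-kcal is optimal for one linear limit, giving 717.0 mg.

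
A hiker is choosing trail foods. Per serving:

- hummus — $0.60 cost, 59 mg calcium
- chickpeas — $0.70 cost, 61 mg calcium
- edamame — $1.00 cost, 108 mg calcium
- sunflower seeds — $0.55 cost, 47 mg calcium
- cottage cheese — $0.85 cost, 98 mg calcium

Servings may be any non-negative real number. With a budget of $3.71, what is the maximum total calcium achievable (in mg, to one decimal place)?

Calcium per dollar: cottage cheese 115.3, edamame 108, hummus 98.33, chickpeas 87.14, sunflower seeds 85.45.
With no serving limits, spend the whole cost allowance on cottage cheese: $3.71 / $0.85 × 98 mg = 427.7 mg.

427.7 mg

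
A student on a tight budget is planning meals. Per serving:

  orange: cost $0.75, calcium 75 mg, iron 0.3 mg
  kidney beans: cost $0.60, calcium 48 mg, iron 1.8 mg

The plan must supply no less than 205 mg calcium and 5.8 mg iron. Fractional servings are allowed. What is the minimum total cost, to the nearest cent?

orange only: max(205/75, 5.8/0.3) = 19.33 servings → $14.50.
kidney beans only: max(205/48, 5.8/1.8) = 4.271 servings → $2.56.
orange + kidney beans with both tight: 0.7512 servings and 3.097 servings → $2.42.
Cheapest feasible corner: $2.42.

$2.42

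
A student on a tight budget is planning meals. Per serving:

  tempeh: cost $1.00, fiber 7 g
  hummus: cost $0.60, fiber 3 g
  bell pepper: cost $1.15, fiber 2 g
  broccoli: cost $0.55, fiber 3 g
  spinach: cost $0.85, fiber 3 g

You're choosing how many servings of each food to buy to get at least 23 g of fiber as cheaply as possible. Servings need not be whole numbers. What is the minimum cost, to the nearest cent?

Cost per g of fiber: tempeh $0.1429, broccoli $0.1833, hummus $0.2000, spinach $0.2833, bell pepper $0.5750.
With no serving limits, use only tempeh: 23 g / 7 g = 3.286 servings × $1.00 = $3.29.

$3.29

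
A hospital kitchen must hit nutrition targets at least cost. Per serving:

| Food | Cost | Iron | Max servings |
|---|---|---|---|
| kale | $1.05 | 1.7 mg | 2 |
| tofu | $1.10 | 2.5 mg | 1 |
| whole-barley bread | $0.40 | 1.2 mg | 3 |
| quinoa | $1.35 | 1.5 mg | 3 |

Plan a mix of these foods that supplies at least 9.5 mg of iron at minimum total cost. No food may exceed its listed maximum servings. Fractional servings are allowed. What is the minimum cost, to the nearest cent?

Cost per mg of iron: whole-barley bread $0.3333, tofu $0.4400, kale $0.6176, quinoa $0.9000.
Take 3 servings of whole-barley bread: +3.6 mg iron for $1.20 (total $1.20, still need 5.9 mg).
Take 1 serving of tofu: +2.5 mg iron for $1.10 (total $2.30, still need 3.4 mg).
Take 2 servings of kale: +3.4 mg iron for $2.10 (total $4.40, still need 0.0 mg).
Filling from the cheapest source first is optimal under one linear minimum: $4.40.

$4.40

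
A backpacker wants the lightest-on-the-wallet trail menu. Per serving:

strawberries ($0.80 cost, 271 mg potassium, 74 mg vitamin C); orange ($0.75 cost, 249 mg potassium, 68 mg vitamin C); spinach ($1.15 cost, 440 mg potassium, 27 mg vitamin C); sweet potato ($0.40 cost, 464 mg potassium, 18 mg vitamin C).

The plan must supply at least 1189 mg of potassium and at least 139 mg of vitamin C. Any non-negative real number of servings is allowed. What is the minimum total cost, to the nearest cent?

This is a tiny linear program; its minimum lies at a vertex of the feasible set. List the vertices and price them.
strawberries only: max(1189/271, 139/74) = 4.387 servings → $3.51.
orange only: max(1189/249, 139/68) = 4.775 servings → $3.58.
spinach only: max(1189/440, 139/27) = 5.148 servings → $5.92.
sweet potato only: max(1189/464, 139/18) = 7.722 servings → $3.09.
strawberries + orange: the both-tight solution has a negative serving — not a feasible corner.
strawberries + spinach with both tight: 1.151 servings and 1.993 servings → $3.21.
strawberries + sweet potato with both tight: 1.463 servings and 1.708 servings → $1.85.
orange + spinach with both tight: 1.253 servings and 1.993 servings → $3.23.
orange + sweet potato with both tight: 1.592 servings and 1.708 servings → $1.88.
spinach + sweet potato: the both-tight solution has a negative serving — not a feasible corner.
The minimum over all feasible corners is $1.85.

$1.85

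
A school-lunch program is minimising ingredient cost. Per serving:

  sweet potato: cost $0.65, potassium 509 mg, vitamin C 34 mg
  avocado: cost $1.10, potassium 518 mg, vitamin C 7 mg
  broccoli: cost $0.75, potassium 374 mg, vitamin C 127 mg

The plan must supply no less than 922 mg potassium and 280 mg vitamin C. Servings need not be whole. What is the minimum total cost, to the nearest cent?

$1.76

With two linear requirements the optimum uses one or two foods; enumerate the corners.
sweet potato only: max(922/509, 280/34) = 8.235 servings → $5.35.
avocado only: max(922/518, 280/7) = 40 servings → $44.00.
broccoli only: max(922/374, 280/127) = 2.465 servings → $1.85.
sweet potato + avocado with both targets exact would need a negative amount; discard.
sweet potato + broccoli with both tight: 0.2383 servings and 2.141 servings → $1.76.
avocado + broccoli with both tight: 0.1959 servings and 2.194 servings → $1.86.
So the least-cost plan costs $1.76.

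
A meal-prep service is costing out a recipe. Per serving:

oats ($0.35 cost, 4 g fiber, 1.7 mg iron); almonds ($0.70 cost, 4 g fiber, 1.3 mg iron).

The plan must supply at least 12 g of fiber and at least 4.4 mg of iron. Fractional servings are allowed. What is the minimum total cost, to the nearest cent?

At the optimum either one food covers both requirements or two foods hit both targets exactly; no other combination can be cheaper.
oats only: max(12/4, 4.4/1.7) = 3 servings → $1.05.
almonds only: max(12/4, 4.4/1.3) = 3.385 servings → $2.37.
oats + almonds with both tight: 1.25 servings and 1.75 servings → $1.66.
So the least-cost plan costs $1.05.

$1.05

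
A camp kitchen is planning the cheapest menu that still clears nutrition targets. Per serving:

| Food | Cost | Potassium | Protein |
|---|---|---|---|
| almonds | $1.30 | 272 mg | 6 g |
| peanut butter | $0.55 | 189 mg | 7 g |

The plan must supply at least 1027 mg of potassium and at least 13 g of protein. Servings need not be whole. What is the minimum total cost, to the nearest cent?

This is a tiny linear program; its minimum lies at a vertex of the feasible set. List the vertices and price them.
almonds only: max(1027/272, 13/6) = 3.776 servings → $4.91.
peanut butter only: max(1027/189, 13/7) = 5.434 servings → $2.99.
almonds + peanut butter: intersection lies outside the first quadrant.
The minimum over all feasible corners is $2.99.

$2.99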